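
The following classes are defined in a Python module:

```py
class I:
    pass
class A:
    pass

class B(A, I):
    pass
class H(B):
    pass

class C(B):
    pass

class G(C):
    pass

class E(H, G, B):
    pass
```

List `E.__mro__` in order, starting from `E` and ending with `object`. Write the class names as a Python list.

L[E] = E + merge(L[H], L[G], L[B], [H G B])
  take H:  [H B A I object] + [G C B A I object] + [B A I object] + [H G B]
  take G:  [B A I object] + [G C B A I object] + [B A I object] + [G B]
  take C:  [B A I object] + [C B A I object] + [B A I object] + [B]
  take B:  [B A I object] + [B A I object] + [B A I object] + [B]
  take A:  [A I object] + [A I object] + [A I object]
  take I:  [I object] + [I object] + [I object]
  take object:  [object] + [object] + [object]

[E, H, G, C, B, A, I, object]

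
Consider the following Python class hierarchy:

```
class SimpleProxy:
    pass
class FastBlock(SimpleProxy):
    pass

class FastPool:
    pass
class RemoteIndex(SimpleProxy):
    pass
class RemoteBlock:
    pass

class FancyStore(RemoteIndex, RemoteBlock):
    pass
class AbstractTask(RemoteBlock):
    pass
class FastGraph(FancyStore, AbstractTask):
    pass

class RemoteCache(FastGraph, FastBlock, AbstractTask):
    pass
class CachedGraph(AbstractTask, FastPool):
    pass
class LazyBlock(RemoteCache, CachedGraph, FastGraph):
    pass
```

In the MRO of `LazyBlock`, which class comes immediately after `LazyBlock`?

L[LazyBlock] = LazyBlock + merge(L[RemoteCache], L[CachedGraph], L[FastGraph], [RemoteCache CachedGraph FastGraph])
  take RemoteCache:  [RemoteCache FastGraph FancyStore RemoteIndex FastBlock SimpleProxy AbstractTask RemoteBlock object] + [CachedGraph AbstractTask RemoteBlock FastPool object] + [FastGraph FancyStore RemoteIndex SimpleProxy AbstractTask RemoteBlock object] + [RemoteCache CachedGraph FastGraph]
  take CachedGraph:  [FastGraph FancyStore RemoteIndex FastBlock SimpleProxy AbstractTask RemoteBlock object] + [CachedGraph AbstractTask RemoteBlock FastPool object] + [FastGraph FancyStore RemoteIndex SimpleProxy AbstractTask RemoteBlock object] + [CachedGraph FastGraph]
  take FastGraph:  [FastGraph FancyStore RemoteIndex FastBlock SimpleProxy AbstractTask RemoteBlock object] + [AbstractTask RemoteBlock FastPool object] + [FastGraph FancyStore RemoteIndex SimpleProxy AbstractTask RemoteBlock object] + [FastGraph]
  take FancyStore:  [FancyStore RemoteIndex FastBlock SimpleProxy AbstractTask RemoteBlock object] + [AbstractTask RemoteBlock FastPool object] + [FancyStore RemoteIndex SimpleProxy AbstractTask RemoteBlock object]
  take RemoteIndex:  [RemoteIndex FastBlock SimpleProxy AbstractTask RemoteBlock object] + [AbstractTask RemoteBlock FastPool object] + [RemoteIndex SimpleProxy AbstractTask RemoteBlock object]
  take FastBlock:  [FastBlock SimpleProxy AbstractTask RemoteBlock object] + [AbstractTask RemoteBlock FastPool object] + [SimpleProxy AbstractTask RemoteBlock object]
  take SimpleProxy:  [SimpleProxy AbstractTask RemoteBlock object] + [AbstractTask RemoteBlock FastPool object] + [SimpleProxy AbstractTask RemoteBlock object]
  take AbstractTask:  [AbstractTask RemoteBlock object] + [AbstractTask RemoteBlock FastPool object] + [AbstractTask RemoteBlock object]
  take RemoteBlock:  [RemoteBlock object] + [RemoteBlock FastPool object] + [RemoteBlock object]
  take FastPool:  [object] + [FastPool object] + [object]
  take object:  [object] + [object] + [object]
MRO: LazyBlock RemoteCache CachedGraph FastGraph FancyStore RemoteIndex FastBlock SimpleProxy AbstractTask RemoteBlock FastPool object
LazyBlock is at position 0; next is RemoteCache.

RemoteCache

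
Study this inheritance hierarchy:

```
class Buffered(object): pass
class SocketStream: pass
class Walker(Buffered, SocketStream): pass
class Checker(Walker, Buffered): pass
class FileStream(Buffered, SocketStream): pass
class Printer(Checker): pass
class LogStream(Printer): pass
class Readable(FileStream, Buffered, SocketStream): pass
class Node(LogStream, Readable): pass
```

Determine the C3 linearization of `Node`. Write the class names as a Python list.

L[Node] = Node + merge(L[LogStream], L[Readable], [LogStream Readable])
  take LogStream:  [LogStream Printer Checker Walker Buffered SocketStream object] + [Readable FileStream Buffered SocketStream object] + [LogStream Readable]
  take Printer:  [Printer Checker Walker Buffered SocketStream object] + [Readable FileStream Buffered SocketStream object] + [Readable]
  take Checker:  [Checker Walker Buffered SocketStream object] + [Readable FileStream Buffered SocketStream object] + [Readable]
  take Walker:  [Walker Buffered SocketStream object] + [Readable FileStream Buffered SocketStream object] + [Readable]
  take Readable:  [Buffered SocketStream object] + [Readable FileStream Buffered SocketStream object] + [Readable]
  take FileStream:  [Buffered SocketStream object] + [FileStream Buffered SocketStream object]
  take Buffered:  [Buffered SocketStream object] + [Buffered SocketStream object]
  take SocketStream:  [SocketStream object] + [SocketStream object]
  take object:  [object] + [object]

[Node, LogStream, Printer, Checker, Walker, Readable, FileStream, Buffered, SocketStream, object]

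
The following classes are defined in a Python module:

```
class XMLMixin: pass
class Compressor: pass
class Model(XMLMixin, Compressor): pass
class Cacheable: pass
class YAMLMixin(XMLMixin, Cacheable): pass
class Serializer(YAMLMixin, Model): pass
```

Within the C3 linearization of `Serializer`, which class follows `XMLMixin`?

L[Serializer] = Serializer + merge(L[YAMLMixin], L[Model], [YAMLMixin Model])
  take YAMLMixin:  [YAMLMixin XMLMixin Cacheable object] + [Model XMLMixin Compressor object] + [YAMLMixin Model]
  take Model:  [XMLMixin Cacheable object] + [Model XMLMixin Compressor object] + [Model]
  take XMLMixin:  [XMLMixin Cacheable object] + [XMLMixin Compressor object]
  take Cacheable:  [Cacheable object] + [Compressor object]
  take Compressor:  [object] + [Compressor object]
  take object:  [object] + [object]
MRO: Serializer YAMLMixin Model XMLMixin Cacheable Compressor object
XMLMixin is at position 3; next is Cacheable.

Cacheable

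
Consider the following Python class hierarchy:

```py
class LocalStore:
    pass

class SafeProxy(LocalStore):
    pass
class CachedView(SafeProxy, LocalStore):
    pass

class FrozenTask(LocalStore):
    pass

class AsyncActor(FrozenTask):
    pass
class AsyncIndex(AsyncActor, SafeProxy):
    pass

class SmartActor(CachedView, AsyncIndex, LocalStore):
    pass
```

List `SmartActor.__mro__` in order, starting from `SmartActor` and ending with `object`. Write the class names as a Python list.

L[SmartActor] = SmartActor + merge(L[CachedView], L[AsyncIndex], L[LocalStore], [CachedView AsyncIndex LocalStore])
  take CachedView:  [CachedView SafeProxy LocalStore object] + [AsyncIndex AsyncActor FrozenTask SafeProxy LocalStore object] + [LocalStore object] + [CachedView AsyncIndex LocalStore]
  take AsyncIndex:  [SafeProxy LocalStore object] + [AsyncIndex AsyncActor FrozenTask SafeProxy LocalStore object] + [LocalStore object] + [AsyncIndex LocalStore]
  take AsyncActor:  [SafeProxy LocalStore object] + [AsyncActor FrozenTask SafeProxy LocalStore object] + [LocalStore object] + [LocalStore]
  take FrozenTask:  [SafeProxy LocalStore object] + [FrozenTask SafeProxy LocalStore object] + [LocalStore object] + [LocalStore]
  take SafeProxy:  [SafeProxy LocalStore object] + [SafeProxy LocalStore object] + [LocalStore object] + [LocalStore]
  take LocalStore:  [LocalStore object] + [LocalStore object] + [LocalStore object] + [LocalStore]
  take object:  [object] + [object] + [object]

[SmartActor, CachedView, AsyncIndex, AsyncActor, FrozenTask, SafeProxy, LocalStore, object]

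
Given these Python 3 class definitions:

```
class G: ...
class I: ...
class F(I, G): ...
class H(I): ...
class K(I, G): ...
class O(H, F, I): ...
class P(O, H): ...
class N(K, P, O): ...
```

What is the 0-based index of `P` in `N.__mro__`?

2

L[N] = N + merge(L[K], L[P], L[O], [K P O])
  take K:  [K I G object] + [P O H F I G object] + [O H F I G object] + [K P O]
  take P:  [I G object] + [P O H F I G object] + [O H F I G object] + [P O]
  take O:  [I G object] + [O H F I G object] + [O H F I G object] + [O]
  take H:  [I G object] + [H F I G object] + [H F I G object]
  take F:  [I G object] + [F I G object] + [F I G object]
  take I:  [I G object] + [I G object] + [I G object]
  take G:  [G object] + [G object] + [G object]
  take object:  [object] + [object] + [object]
MRO: N K P O H F I G object
P sits at index 2.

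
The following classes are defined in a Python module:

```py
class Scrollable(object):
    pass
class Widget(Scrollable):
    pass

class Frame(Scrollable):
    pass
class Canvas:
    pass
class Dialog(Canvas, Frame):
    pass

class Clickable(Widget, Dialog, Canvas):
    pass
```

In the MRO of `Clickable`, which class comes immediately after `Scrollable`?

object

L[Clickable] = Clickable + merge(L[Widget], L[Dialog], L[Canvas], [Widget Dialog Canvas])
  take Widget:  [Widget Scrollable object] + [Dialog Canvas Frame Scrollable object] + [Canvas object] + [Widget Dialog Canvas]
  take Dialog:  [Scrollable object] + [Dialog Canvas Frame Scrollable object] + [Canvas object] + [Dialog Canvas]
  take Canvas:  [Scrollable object] + [Canvas Frame Scrollable object] + [Canvas object] + [Canvas]
  take Frame:  [Scrollable object] + [Frame Scrollable object] + [object]
  take Scrollable:  [Scrollable object] + [Scrollable object] + [object]
  take object:  [object] + [object] + [object]
MRO: Clickable Widget Dialog Canvas Frame Scrollable object
Scrollable is at position 5; next is object.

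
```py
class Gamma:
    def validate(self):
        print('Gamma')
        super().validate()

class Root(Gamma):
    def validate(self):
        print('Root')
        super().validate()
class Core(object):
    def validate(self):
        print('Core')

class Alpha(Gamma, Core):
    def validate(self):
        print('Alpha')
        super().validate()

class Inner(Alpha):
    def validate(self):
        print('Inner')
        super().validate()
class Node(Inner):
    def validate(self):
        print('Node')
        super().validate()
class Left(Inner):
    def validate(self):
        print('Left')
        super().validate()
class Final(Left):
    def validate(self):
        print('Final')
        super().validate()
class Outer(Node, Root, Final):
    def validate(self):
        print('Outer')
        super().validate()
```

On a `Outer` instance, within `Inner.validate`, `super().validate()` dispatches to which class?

L[Outer] = Outer + merge(L[Node], L[Root], L[Final], [Node Root Final])
  take Node:  [Node Inner Alpha Gamma Core object] + [Root Gamma object] + [Final Left Inner Alpha Gamma Core object] + [Node Root Final]
  take Root:  [Inner Alpha Gamma Core object] + [Root Gamma object] + [Final Left Inner Alpha Gamma Core object] + [Root Final]
  take Final:  [Inner Alpha Gamma Core object] + [Gamma object] + [Final Left Inner Alpha Gamma Core object] + [Final]
  take Left:  [Inner Alpha Gamma Core object] + [Gamma object] + [Left Inner Alpha Gamma Core object]
  take Inner:  [Inner Alpha Gamma Core object] + [Gamma object] + [Inner Alpha Gamma Core object]
  take Alpha:  [Alpha Gamma Core object] + [Gamma object] + [Alpha Gamma Core object]
  take Gamma:  [Gamma Core object] + [Gamma object] + [Gamma Core object]
  take Core:  [Core object] + [object] + [Core object]
  take object:  [object] + [object] + [object]
MRO: Outer Node Root Final Left Inner Alpha Gamma Core object
super() in Inner.validate on a Outer instance goes to the class after Inner in Outer's MRO: Alpha.

Alpha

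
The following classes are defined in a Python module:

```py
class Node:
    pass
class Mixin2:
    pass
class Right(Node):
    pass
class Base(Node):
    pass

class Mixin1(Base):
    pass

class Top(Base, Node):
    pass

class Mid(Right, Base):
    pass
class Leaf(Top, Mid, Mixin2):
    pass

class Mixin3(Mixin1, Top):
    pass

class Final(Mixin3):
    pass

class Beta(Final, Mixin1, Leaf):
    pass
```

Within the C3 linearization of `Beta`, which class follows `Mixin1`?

L[Beta] = Beta + merge(L[Final], L[Mixin1], L[Leaf], [Final Mixin1 Leaf])
  take Final:  [Final Mixin3 Mixin1 Top Base Node object] + [Mixin1 Base Node object] + [Leaf Top Mid Right Base Node Mixin2 object] + [Final Mixin1 Leaf]
  take Mixin3:  [Mixin3 Mixin1 Top Base Node object] + [Mixin1 Base Node object] + [Leaf Top Mid Right Base Node Mixin2 object] + [Mixin1 Leaf]
  take Mixin1:  [Mixin1 Top Base Node object] + [Mixin1 Base Node object] + [Leaf Top Mid Right Base Node Mixin2 object] + [Mixin1 Leaf]
  take Leaf:  [Top Base Node object] + [Base Node object] + [Leaf Top Mid Right Base Node Mixin2 object] + [Leaf]
  take Top:  [Top Base Node object] + [Base Node object] + [Top Mid Right Base Node Mixin2 object]
  take Mid:  [Base Node object] + [Base Node object] + [Mid Right Base Node Mixin2 object]
  take Right:  [Base Node object] + [Base Node object] + [Right Base Node Mixin2 object]
  take Base:  [Base Node object] + [Base Node object] + [Base Node Mixin2 object]
  take Node:  [Node object] + [Node object] + [Node Mixin2 object]
  take Mixin2:  [object] + [object] + [Mixin2 object]
  take object:  [object] + [object] + [object]
MRO: Beta Final Mixin3 Mixin1 Leaf Top Mid Right Base Node Mixin2 object
Mixin1 is at position 3; next is Leaf.

Leaf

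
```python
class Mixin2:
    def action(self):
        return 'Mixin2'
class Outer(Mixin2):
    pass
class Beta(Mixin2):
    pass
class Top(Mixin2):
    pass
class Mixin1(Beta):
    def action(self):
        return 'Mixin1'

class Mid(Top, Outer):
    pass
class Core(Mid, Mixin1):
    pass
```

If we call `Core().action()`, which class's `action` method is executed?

Mixin1

L[Core] = Core + merge(L[Mid], L[Mixin1], [Mid Mixin1])
  take Mid:  [Mid Top Outer Mixin2 object] + [Mixin1 Beta Mixin2 object] + [Mid Mixin1]
  take Top:  [Top Outer Mixin2 object] + [Mixin1 Beta Mixin2 object] + [Mixin1]
  take Outer:  [Outer Mixin2 object] + [Mixin1 Beta Mixin2 object] + [Mixin1]
  take Mixin1:  [Mixin2 object] + [Mixin1 Beta Mixin2 object] + [Mixin1]
  take Beta:  [Mixin2 object] + [Beta Mixin2 object]
  take Mixin2:  [Mixin2 object] + [Mixin2 object]
  take object:  [object] + [object]
MRO: Core Mid Top Outer Mixin1 Beta Mixin2 object
action is defined in: Mixin1, Mixin2. First along the MRO is Mixin1.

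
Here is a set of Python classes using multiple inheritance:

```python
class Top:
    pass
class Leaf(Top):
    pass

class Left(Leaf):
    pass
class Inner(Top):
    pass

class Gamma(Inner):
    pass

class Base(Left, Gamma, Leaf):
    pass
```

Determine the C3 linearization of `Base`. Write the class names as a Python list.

[Base, Left, Gamma, Leaf, Inner, Top, object]

L[Base] = Base + merge(L[Left], L[Gamma], L[Leaf], [Left Gamma Leaf])
  take Left:  [Left Leaf Top object] + [Gamma Inner Top object] + [Leaf Top object] + [Left Gamma Leaf]
  take Gamma:  [Leaf Top object] + [Gamma Inner Top object] + [Leaf Top object] + [Gamma Leaf]
  take Leaf:  [Leaf Top object] + [Inner Top object] + [Leaf Top object] + [Leaf]
  take Inner:  [Top object] + [Inner Top object] + [Top object]
  take Top:  [Top object] + [Top object] + [Top object]
  take object:  [object] + [object] + [object]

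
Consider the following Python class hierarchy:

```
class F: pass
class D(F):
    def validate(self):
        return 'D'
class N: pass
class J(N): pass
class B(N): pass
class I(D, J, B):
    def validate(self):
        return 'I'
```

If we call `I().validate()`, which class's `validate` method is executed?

L[I] = I + merge(L[D], L[J], L[B], [D J B])
  take D:  [D F object] + [J N object] + [B N object] + [D J B]
  take F:  [F object] + [J N object] + [B N object] + [J B]
  take J:  [object] + [J N object] + [B N object] + [J B]
  take B:  [object] + [N object] + [B N object] + [B]
  take N:  [object] + [N object] + [N object]
  take object:  [object] + [object] + [object]
MRO: I D F J B N object
validate is defined in: D, I. First along the MRO is I.

I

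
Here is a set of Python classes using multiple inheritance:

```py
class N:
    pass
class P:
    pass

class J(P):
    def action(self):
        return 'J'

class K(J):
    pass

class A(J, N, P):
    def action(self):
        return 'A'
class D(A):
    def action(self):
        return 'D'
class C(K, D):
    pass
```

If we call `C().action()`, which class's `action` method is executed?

D

L[C] = C + merge(L[K], L[D], [K D])
  take K:  [K J P object] + [D A J N P object] + [K D]
  take D:  [J P object] + [D A J N P object] + [D]
  take A:  [J P object] + [A J N P object]
  take J:  [J P object] + [J N P object]
  take N:  [P object] + [N P object]
  take P:  [P object] + [P object]
  take object:  [object] + [object]
MRO: C K D A J N P object
action is defined in: A, D, J. First along the MRO is D.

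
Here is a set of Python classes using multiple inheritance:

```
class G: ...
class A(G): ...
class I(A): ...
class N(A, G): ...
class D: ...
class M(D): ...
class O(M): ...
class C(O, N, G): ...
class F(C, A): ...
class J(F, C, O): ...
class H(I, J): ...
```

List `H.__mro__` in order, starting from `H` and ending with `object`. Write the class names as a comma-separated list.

L[H] = H + merge(L[I], L[J], [I J])
  take I:  [I A G object] + [J F C O M D N A G object] + [I J]
  take J:  [A G object] + [J F C O M D N A G object] + [J]
  take F:  [A G object] + [F C O M D N A G object]
  take C:  [A G object] + [C O M D N A G object]
  take O:  [A G object] + [O M D N A G object]
  take M:  [A G object] + [M D N A G object]
  take D:  [A G object] + [D N A G object]
  take N:  [A G object] + [N A G object]
  take A:  [A G object] + [A G object]
  take G:  [G object] + [G object]
  take object:  [object] + [object]

H, I, J, F, C, O, M, D, N, A, G, object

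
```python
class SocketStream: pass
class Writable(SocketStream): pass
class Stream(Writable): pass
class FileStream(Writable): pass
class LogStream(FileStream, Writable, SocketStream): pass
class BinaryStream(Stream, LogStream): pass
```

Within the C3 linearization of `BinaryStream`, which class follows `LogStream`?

FileStream

L[BinaryStream] = BinaryStream + merge(L[Stream], L[LogStream], [Stream LogStream])
  take Stream:  [Stream Writable SocketStream object] + [LogStream FileStream Writable SocketStream object] + [Stream LogStream]
  take LogStream:  [Writable SocketStream object] + [LogStream FileStream Writable SocketStream object] + [LogStream]
  take FileStream:  [Writable SocketStream object] + [FileStream Writable SocketStream object]
  take Writable:  [Writable SocketStream object] + [Writable SocketStream object]
  take SocketStream:  [SocketStream object] + [SocketStream object]
  take object:  [object] + [object]
MRO: BinaryStream Stream LogStream FileStream Writable SocketStream object
LogStream is at position 2; next is FileStream.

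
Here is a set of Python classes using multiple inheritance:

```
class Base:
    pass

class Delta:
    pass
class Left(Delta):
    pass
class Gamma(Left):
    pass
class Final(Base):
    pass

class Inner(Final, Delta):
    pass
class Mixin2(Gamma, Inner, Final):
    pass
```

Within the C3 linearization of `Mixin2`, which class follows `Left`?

L[Mixin2] = Mixin2 + merge(L[Gamma], L[Inner], L[Final], [Gamma Inner Final])
  take Gamma:  [Gamma Left Delta object] + [Inner Final Base Delta object] + [Final Base object] + [Gamma Inner Final]
  take Left:  [Left Delta object] + [Inner Final Base Delta object] + [Final Base object] + [Inner Final]
  take Inner:  [Delta object] + [Inner Final Base Delta object] + [Final Base object] + [Inner Final]
  take Final:  [Delta object] + [Final Base Delta object] + [Final Base object] + [Final]
  take Base:  [Delta object] + [Base Delta object] + [Base object]
  take Delta:  [Delta object] + [Delta object] + [object]
  take object:  [object] + [object] + [object]
MRO: Mixin2 Gamma Left Inner Final Base Delta object
Left is at position 2; next is Inner.

Inner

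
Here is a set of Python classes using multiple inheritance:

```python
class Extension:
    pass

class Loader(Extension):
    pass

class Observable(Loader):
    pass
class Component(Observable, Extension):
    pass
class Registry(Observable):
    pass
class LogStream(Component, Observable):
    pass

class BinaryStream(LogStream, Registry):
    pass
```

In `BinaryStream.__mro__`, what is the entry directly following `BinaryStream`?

L[BinaryStream] = BinaryStream + merge(L[LogStream], L[Registry], [LogStream Registry])
  take LogStream:  [LogStream Component Observable Loader Extension object] + [Registry Observable Loader Extension object] + [LogStream Registry]
  take Component:  [Component Observable Loader Extension object] + [Registry Observable Loader Extension object] + [Registry]
  take Registry:  [Observable Loader Extension object] + [Registry Observable Loader Extension object] + [Registry]
  take Observable:  [Observable Loader Extension object] + [Observable Loader Extension object]
  take Loader:  [Loader Extension object] + [Loader Extension object]
  take Extension:  [Extension object] + [Extension object]
  take object:  [object] + [object]
MRO: BinaryStream LogStream Component Registry Observable Loader Extension object
BinaryStream is at position 0; next is LogStream.

LogStream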